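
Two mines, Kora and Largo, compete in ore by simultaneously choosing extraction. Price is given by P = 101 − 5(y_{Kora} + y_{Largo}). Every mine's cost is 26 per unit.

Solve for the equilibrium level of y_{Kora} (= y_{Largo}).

5

Mine Kora's profit: π = y_{Kora}(101 − 5(y_{Kora} + y_{Largo})) − 26y_{Kora}.
∂π/∂y_{Kora} = 75 − 10y_{Kora} − 5y_{Largo} = 0, so y_{Kora} = 7.5 − 0.5y_{Largo}.
Setting y_{Kora} = y_{Largo} in the reaction function: y_{Kora} = 7.5 − 0.5y_{Kora}, so y_{Kora} = 7.5 / 1.5 = 5.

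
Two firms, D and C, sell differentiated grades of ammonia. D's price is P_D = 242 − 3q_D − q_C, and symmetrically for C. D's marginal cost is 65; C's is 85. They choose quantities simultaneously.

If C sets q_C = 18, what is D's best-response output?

Firm D's profit: π = q_D(242 − 3q_D − q_C) − 65q_D.
∂π/∂q_D = 177 − 6q_D − q_C = 0 ⇒ q_D = 29.5 − (1/6)q_C.
At q_C = 18: q_D = 29.5 − (1/6)·18 = 26.5.

26.5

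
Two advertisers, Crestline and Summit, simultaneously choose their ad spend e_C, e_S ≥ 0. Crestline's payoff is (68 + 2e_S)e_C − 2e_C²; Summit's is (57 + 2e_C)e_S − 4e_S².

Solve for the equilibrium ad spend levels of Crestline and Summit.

Expanding Crestline's payoff: 68e_C + 2e_Se_C − 2e_C².
∂π/∂e_C = 68 + 2e_S − 4e_C = 0, so e_C = 17 + 0.5e_S.
Likewise for Summit: e_S = 7.125 + 0.25e_C.
Substituting the second reaction function into the first: e_C = 17 + 0.5(7.125 + 0.25e_C), which gives 0.875e_C = 20.5625 ⇒ e_C = 23.5.
Then e_S = 7.125 + 0.25·23.5 = 13.

23.5, 13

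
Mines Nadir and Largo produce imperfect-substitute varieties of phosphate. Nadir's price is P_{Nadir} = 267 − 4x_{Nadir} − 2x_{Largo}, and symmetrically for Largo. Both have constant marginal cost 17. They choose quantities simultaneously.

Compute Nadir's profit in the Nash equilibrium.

Mine Nadir's profit: π = x_{Nadir}(267 − 4x_{Nadir} − 2x_{Largo}) − 17x_{Nadir}.
∂π/∂x_{Nadir} = 250 − 8x_{Nadir} − 2x_{Largo} = 0 ⇒ x_{Nadir} = 31.25 − 0.25x_{Largo}.
By symmetry x_{Largo} = x_{Nadir}; substituting into the reaction function, 1.25x_{Nadir} = 31.25 and x_{Nadir} = 25.
P_{Nadir} = 267 − 4·25 − 2·25 = 117.
Profit = (117 − 17)·25 = 2500.

2500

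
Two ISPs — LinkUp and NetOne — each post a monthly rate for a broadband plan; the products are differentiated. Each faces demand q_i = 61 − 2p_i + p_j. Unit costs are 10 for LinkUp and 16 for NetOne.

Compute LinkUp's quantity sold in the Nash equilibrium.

LinkUp's profit: π = (p_{LinkUp} − 10)(61 − 2p_{LinkUp} + p_{NetOne}).
∂π/∂p_{LinkUp} = 81 − 4p_{LinkUp} + p_{NetOne} = 0 ⇒ p_{LinkUp} = 20.25 + 0.25p_{NetOne}.
Similarly p_{NetOne} = 23.25 + 0.25p_{LinkUp}.
Plugging p_{NetOne} into LinkUp's best response: p_{LinkUp} = 20.25 + 0.25(23.25 + 0.25p_{LinkUp}) ⇒ 0.9375p_{LinkUp} = 26.0625, so p_{LinkUp} = 27.8.
Then p_{NetOne} = 23.25 + 0.25·27.8 = 30.2.
q_{LinkUp} = 61 − 2·27.8 + 30.2 = 35.6.

35.6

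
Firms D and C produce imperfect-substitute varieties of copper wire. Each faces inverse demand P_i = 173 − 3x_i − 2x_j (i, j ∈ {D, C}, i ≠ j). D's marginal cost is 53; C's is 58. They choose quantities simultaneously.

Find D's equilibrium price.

Firm D's profit: π = x_D(173 − 3x_D − 2x_C) − 53x_D.
∂π/∂x_D = 120 − 6x_D − 2x_C = 0 ⇒ x_D = 20 − (1/3)x_C.
Similarly x_C = 115/6 − (1/3)x_D.
Substituting the second reaction function into the first: x_D = 20 − (1/3)(115/6 − (1/3)x_D), which gives (8/9)x_D = 245/18 ⇒ x_D = 15.3125.
Then x_C = 115/6 − (1/3)·15.3125 = 14.0625.
P_D = 173 − 3·15.3125 − 2·14.0625 = 98.9375.

98.9375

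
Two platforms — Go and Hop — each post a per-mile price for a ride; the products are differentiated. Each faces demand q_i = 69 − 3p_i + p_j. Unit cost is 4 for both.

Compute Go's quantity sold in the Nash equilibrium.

36.6

Go's profit: π = (p_{Go} − 4)(69 − 3p_{Go} + p_{Hop}).
∂π/∂p_{Go} = 81 − 6p_{Go} + p_{Hop} = 0 ⇒ p_{Go} = 13.5 + (1/6)p_{Hop}.
The game is symmetric, so in equilibrium p_{Hop} = p_{Go}: the reaction function gives (5/6)p_{Go} = 13.5, hence p_{Go} = 16.2.
q_{Go} = 69 − 3·16.2 + 16.2 = 36.6.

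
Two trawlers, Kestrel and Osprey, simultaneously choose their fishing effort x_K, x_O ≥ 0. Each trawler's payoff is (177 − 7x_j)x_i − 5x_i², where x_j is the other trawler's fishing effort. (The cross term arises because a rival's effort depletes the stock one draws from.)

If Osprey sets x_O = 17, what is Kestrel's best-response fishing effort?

5.8

Kestrel's payoff is (177 − 7x_O)x_K − 5x_K².
∂π/∂x_K = 177 − 7x_O − 10x_K = 0, so x_K = 17.7 − 0.7x_O.
At x_O = 17: x_K = 17.7 − 0.7·17 = 5.8.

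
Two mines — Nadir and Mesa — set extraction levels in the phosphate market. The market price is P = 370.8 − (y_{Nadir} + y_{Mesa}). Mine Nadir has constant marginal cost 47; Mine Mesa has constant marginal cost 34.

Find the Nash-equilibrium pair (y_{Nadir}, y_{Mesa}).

Mine Nadir's profit: π = y_{Nadir}(370.8 − (y_{Nadir} + y_{Mesa})) − 47y_{Nadir}.
∂π/∂y_{Nadir} = 323.8 − 2y_{Nadir} − y_{Mesa} = 0, so y_{Nadir} = 161.9 − 0.5y_{Mesa}.
By the same steps for Mesa: y_{Mesa} = 168.4 − 0.5y_{Nadir}.
Solving the two reaction functions simultaneously: (1 − (−0.5)(−0.5))y_{Nadir} = 161.9 − 0.5·168.4, so 0.75y_{Nadir} = 77.7 and y_{Nadir} = 103.6.
Then y_{Mesa} = 168.4 − 0.5·103.6 = 116.6.

103.6, 116.6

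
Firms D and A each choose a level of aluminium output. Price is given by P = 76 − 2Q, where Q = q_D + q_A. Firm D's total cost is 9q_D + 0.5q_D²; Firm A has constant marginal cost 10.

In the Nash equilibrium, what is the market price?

34.5

Firm D's profit: π = q_D(76 − 2(q_D + q_A)) − 9q_D − 0.5q_D².
∂π/∂q_D = 67 − 5q_D − 2q_A = 0, so q_D = 13.4 − 0.4q_A.
For A: ∂π/∂q_A = 66 − 4q_A − 2q_D = 0 ⇒ q_A = 16.5 − 0.5q_D.
Substituting the second reaction function into the first: q_D = 13.4 − 0.4(16.5 − 0.5q_D), which gives 0.8q_D = 6.8 ⇒ q_D = 8.5.
Then q_A = 16.5 − 0.5·8.5 = 12.25.
Equilibrium price: P = 76 − 2·20.75 = 34.5.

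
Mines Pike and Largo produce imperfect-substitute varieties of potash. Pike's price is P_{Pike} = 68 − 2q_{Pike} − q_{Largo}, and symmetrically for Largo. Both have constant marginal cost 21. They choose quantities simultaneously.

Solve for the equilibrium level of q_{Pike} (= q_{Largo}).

Mine Pike's profit: π = q_{Pike}(68 − 2q_{Pike} − q_{Largo}) − 21q_{Pike}.
∂π/∂q_{Pike} = 47 − 4q_{Pike} − q_{Largo} = 0 ⇒ q_{Pike} = 11.75 − 0.25q_{Largo}.
Setting q_{Pike} = q_{Largo} in the reaction function: q_{Pike} = 11.75 − 0.25q_{Pike}, so q_{Pike} = 11.75 / 1.25 = 9.4.

9.4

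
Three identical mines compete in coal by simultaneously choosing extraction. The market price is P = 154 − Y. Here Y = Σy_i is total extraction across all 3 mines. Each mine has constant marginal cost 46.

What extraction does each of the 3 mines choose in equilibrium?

A representative mine's profit is π_i = y_i(154 − Y) − 46y_i, with Y = y_i + Σ_{j≠i} y_j.
First-order condition: 108 − 2y_i − Σ_{j≠i} y_j = 0.
In a symmetric equilibrium every mine chooses the same y, so Σ_{j≠i} y_j = 2y. The condition becomes 108 − 4y = 0, giving y = 108/4 = 27.

27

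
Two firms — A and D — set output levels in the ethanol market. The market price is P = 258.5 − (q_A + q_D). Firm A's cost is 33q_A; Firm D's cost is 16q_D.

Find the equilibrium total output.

Firm A's profit: π = q_A(258.5 − (q_A + q_D)) − 33q_A.
∂π/∂q_A = 225.5 − 2q_A − q_D = 0, so q_A = 112.75 − 0.5q_D.
By the same steps for D: q_D = 121.25 − 0.5q_A.
Plugging q_D into A's best response: q_A = 112.75 − 0.5(121.25 − 0.5q_A) ⇒ 0.75q_A = 52.125, so q_A = 69.5.
Then q_D = 121.25 − 0.5·69.5 = 86.5.
Total output: 69.5 + 86.5 = 156.

156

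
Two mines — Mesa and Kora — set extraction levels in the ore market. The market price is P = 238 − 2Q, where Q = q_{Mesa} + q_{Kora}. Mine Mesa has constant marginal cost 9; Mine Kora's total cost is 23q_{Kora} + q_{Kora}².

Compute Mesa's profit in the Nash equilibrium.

4455.68

Mine Mesa's profit: π = q_{Mesa}(238 − 2(q_{Mesa} + q_{Kora})) − 9q_{Mesa}.
∂π/∂q_{Mesa} = 229 − 4q_{Mesa} − 2q_{Kora} = 0, so q_{Mesa} = 57.25 − 0.5q_{Kora}.
For Kora: ∂π/∂q_{Kora} = 215 − 6q_{Kora} − 2q_{Mesa} = 0 ⇒ q_{Kora} = 215/6 − (1/3)q_{Mesa}.
Plugging q_{Kora} into Mesa's best response: q_{Mesa} = 57.25 − 0.5(215/6 − (1/3)q_{Mesa}) ⇒ (5/6)q_{Mesa} = 118/3, so q_{Mesa} = 47.2.
Then q_{Kora} = 215/6 − (1/3)·47.2 = 20.1.
Price P = 238 − 2·67.3 = 103.4.
Mesa's profit: (103.4 − 9)·47.2 = 4455.68.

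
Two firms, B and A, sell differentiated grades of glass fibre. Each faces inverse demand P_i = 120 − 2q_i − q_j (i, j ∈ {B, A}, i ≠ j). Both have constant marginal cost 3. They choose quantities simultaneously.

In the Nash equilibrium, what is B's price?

49.8

Firm B's profit: π = q_B(120 − 2q_B − q_A) − 3q_B.
∂π/∂q_B = 117 − 4q_B − q_A = 0 ⇒ q_B = 29.25 − 0.25q_A.
By symmetry q_A = q_B; substituting into the reaction function, 1.25q_B = 29.25 and q_B = 23.4.
P_B = 120 − 2·23.4 − 23.4 = 49.8.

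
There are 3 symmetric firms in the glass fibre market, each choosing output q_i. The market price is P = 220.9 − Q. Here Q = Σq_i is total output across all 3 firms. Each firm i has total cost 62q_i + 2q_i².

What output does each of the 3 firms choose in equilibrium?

A representative firm's profit is π_i = q_i(220.9 − Q) − 62q_i − 2q_i², with Q = q_i + Σ_{j≠i} q_j.
First-order condition: 158.9 − 6q_i − Σ_{j≠i} q_j = 0.
With identical firms, set every q_j = q: then 158.9 − 6q − 2q = 0, i.e. q = 158.9/8 = 19.8625.

19.8625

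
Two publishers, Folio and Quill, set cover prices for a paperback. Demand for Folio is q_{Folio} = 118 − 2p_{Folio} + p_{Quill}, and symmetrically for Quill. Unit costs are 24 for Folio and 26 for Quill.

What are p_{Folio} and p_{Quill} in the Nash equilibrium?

Folio's profit: π = (p_{Folio} − 24)(118 − 2p_{Folio} + p_{Quill}).
∂π/∂p_{Folio} = 166 − 4p_{Folio} + p_{Quill} = 0 ⇒ p_{Folio} = 41.5 + 0.25p_{Quill}.
Similarly p_{Quill} = 42.5 + 0.25p_{Folio}.
Solving the two reaction functions simultaneously: (1 − (0.25)(0.25))p_{Folio} = 41.5 + 0.25·42.5, so 0.9375p_{Folio} = 52.125 and p_{Folio} = 55.6.
Then p_{Quill} = 42.5 + 0.25·55.6 = 56.4.

55.6, 56.4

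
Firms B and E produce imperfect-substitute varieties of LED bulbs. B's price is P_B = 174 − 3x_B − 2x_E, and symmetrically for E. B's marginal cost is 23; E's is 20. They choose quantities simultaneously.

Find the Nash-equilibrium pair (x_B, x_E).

Firm B's profit: π = x_B(174 − 3x_B − 2x_E) − 23x_B.
∂π/∂x_B = 151 − 6x_B − 2x_E = 0 ⇒ x_B = 151/6 − (1/3)x_E.
Similarly x_E = 77/3 − (1/3)x_B.
Substituting the second reaction function into the first: x_B = 151/6 − (1/3)(77/3 − (1/3)x_B), which gives (8/9)x_B = 299/18 ⇒ x_B = 18.6875.
Then x_E = 77/3 − (1/3)·18.6875 = 19.4375.

18.6875, 19.4375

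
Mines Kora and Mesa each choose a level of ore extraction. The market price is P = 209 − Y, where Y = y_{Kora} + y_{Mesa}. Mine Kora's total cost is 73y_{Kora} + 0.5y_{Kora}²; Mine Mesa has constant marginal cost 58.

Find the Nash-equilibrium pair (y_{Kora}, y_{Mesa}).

24.2, 63.4

Mine Kora's profit: π = y_{Kora}(209 − (y_{Kora} + y_{Mesa})) − 73y_{Kora} − 0.5y_{Kora}².
∂π/∂y_{Kora} = 136 − 3y_{Kora} − y_{Mesa} = 0, so y_{Kora} = 136/3 − (1/3)y_{Mesa}.
For Mesa: ∂π/∂y_{Mesa} = 151 − 2y_{Mesa} − y_{Kora} = 0 ⇒ y_{Mesa} = 75.5 − 0.5y_{Kora}.
Plugging y_{Mesa} into Kora's best response: y_{Kora} = 136/3 − (1/3)(75.5 − 0.5y_{Kora}) ⇒ (5/6)y_{Kora} = 121/6, so y_{Kora} = 24.2.
Then y_{Mesa} = 75.5 − 0.5·24.2 = 63.4.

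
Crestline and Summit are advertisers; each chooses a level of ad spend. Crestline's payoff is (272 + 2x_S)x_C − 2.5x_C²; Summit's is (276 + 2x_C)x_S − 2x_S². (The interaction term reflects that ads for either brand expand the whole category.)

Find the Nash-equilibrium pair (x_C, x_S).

Expanding Crestline's payoff: 272x_C + 2x_Sx_C − 2.5x_C².
∂π/∂x_C = 272 + 2x_S − 5x_C = 0, so x_C = 54.4 + 0.4x_S.
Likewise for Summit: x_S = 69 + 0.5x_C.
Plugging x_S into Crestline's best response: x_C = 54.4 + 0.4(69 + 0.5x_C) ⇒ 0.8x_C = 82, so x_C = 102.5.
Then x_S = 69 + 0.5·102.5 = 120.25.

102.5, 120.25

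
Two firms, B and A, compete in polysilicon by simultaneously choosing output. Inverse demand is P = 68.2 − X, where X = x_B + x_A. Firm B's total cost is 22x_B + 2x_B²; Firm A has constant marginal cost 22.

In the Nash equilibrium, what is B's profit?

Firm B's profit: π = x_B(68.2 − (x_B + x_A)) − 22x_B − 2x_B².
∂π/∂x_B = 46.2 − 6x_B − x_A = 0, so x_B = 7.7 − (1/6)x_A.
For A: ∂π/∂x_A = 46.2 − 2x_A − x_B = 0 ⇒ x_A = 23.1 − 0.5x_B.
Solving the two reaction functions simultaneously: (1 − (−1/6)(−0.5))x_B = 7.7 − (1/6)·23.1, so (11/12)x_B = 3.85 and x_B = 4.2.
Then x_A = 23.1 − 0.5·4.2 = 21.
Price P = 68.2 − 25.2 = 43.
B's profit: (43 − 22)·4.2 − 2(4.2)² = 52.92.

52.92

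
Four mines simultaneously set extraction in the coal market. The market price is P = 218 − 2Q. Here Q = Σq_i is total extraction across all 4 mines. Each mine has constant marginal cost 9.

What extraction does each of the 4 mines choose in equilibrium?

A representative mine's profit is π_i = q_i(218 − 2Q) − 9q_i, with Q = q_i + Σ_{j≠i} q_j.
First-order condition: 209 − 4q_i − 2Σ_{j≠i} q_j = 0.
In a symmetric equilibrium every mine chooses the same q, so Σ_{j≠i} q_j = 3q. The condition becomes 209 − 10q = 0, giving q = 209/10 = 20.9.

20.9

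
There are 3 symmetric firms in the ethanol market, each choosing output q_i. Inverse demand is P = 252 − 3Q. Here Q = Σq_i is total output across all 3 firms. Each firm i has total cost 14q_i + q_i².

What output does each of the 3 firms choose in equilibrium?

A representative firm's profit is π_i = q_i(252 − 3Q) − 14q_i − q_i², with Q = q_i + Σ_{j≠i} q_j.
First-order condition: 238 − 8q_i − 3Σ_{j≠i} q_j = 0.
Imposing symmetry (q_j = q for all j) turns Σ_{j≠i} q_j into 2q, so 238 = 14q and q = 17.

17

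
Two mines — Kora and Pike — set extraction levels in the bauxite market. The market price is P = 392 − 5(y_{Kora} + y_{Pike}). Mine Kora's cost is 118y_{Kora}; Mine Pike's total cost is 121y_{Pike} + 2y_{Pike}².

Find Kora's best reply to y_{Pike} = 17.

18.9

Mine Kora's profit: π = y_{Kora}(392 − 5(y_{Kora} + y_{Pike})) − 118y_{Kora}.
∂π/∂y_{Kora} = 274 − 10y_{Kora} − 5y_{Pike} = 0, so y_{Kora} = 27.4 − 0.5y_{Pike}.
At y_{Pike} = 17: y_{Kora} = 27.4 − 0.5·17 = 18.9.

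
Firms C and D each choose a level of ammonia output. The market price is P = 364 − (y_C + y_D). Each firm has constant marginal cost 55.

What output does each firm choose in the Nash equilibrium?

103

Firm C's profit: π = y_C(364 − (y_C + y_D)) − 55y_C.
∂π/∂y_C = 309 − 2y_C − y_D = 0, so y_C = 154.5 − 0.5y_D.
Setting y_C = y_D in the reaction function: y_C = 154.5 − 0.5y_C, so y_C = 154.5 / 1.5 = 103.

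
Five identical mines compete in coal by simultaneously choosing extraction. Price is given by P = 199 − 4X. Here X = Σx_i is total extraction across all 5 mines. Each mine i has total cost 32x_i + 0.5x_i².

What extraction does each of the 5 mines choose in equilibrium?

A representative mine's profit is π_i = x_i(199 − 4X) − 32x_i − 0.5x_i², with X = x_i + Σ_{j≠i} x_j.
First-order condition: 167 − 9x_i − 4Σ_{j≠i} x_j = 0.
In a symmetric equilibrium every mine chooses the same x, so Σ_{j≠i} x_j = 4x. The condition becomes 167 − 25x = 0, giving x = 167/25 = 6.68.

6.68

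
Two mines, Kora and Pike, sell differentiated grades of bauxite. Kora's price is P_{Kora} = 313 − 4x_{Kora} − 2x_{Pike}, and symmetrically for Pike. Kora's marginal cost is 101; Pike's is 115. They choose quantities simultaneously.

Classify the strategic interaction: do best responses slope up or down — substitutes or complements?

Mine Kora's profit: π = x_{Kora}(313 − 4x_{Kora} − 2x_{Pike}) − 101x_{Kora}.
∂π/∂x_{Kora} = 212 − 8x_{Kora} − 2x_{Pike} = 0 ⇒ x_{Kora} = 26.5 − 0.25x_{Pike}.
The best-response slope dx_{Kora}/dx_{Pike} = −0.25 < 0: the reaction function is downward-sloping, so the choices are strategic substitutes.

strategic substitutes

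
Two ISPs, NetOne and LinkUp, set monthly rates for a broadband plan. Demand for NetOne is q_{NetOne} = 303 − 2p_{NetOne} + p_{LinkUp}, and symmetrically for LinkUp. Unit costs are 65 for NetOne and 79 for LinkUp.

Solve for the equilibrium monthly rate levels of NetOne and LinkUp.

146.2, 151.8

NetOne's profit: π = (p_{NetOne} − 65)(303 − 2p_{NetOne} + p_{LinkUp}).
∂π/∂p_{NetOne} = 433 − 4p_{NetOne} + p_{LinkUp} = 0 ⇒ p_{NetOne} = 108.25 + 0.25p_{LinkUp}.
Similarly p_{LinkUp} = 115.25 + 0.25p_{NetOne}.
Substituting the second reaction function into the first: p_{NetOne} = 108.25 + 0.25(115.25 + 0.25p_{NetOne}), which gives 0.9375p_{NetOne} = 137.0625 ⇒ p_{NetOne} = 146.2.
Then p_{LinkUp} = 115.25 + 0.25·146.2 = 151.8.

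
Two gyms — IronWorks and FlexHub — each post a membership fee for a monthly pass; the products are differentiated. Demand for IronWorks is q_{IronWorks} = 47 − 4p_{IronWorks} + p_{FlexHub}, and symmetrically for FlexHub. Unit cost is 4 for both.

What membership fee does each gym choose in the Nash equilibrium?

9

IronWorks's profit: π = (p_{IronWorks} − 4)(47 − 4p_{IronWorks} + p_{FlexHub}).
∂π/∂p_{IronWorks} = 63 − 8p_{IronWorks} + p_{FlexHub} = 0 ⇒ p_{IronWorks} = 7.875 + 0.125p_{FlexHub}.
The game is symmetric, so in equilibrium p_{FlexHub} = p_{IronWorks}: the reaction function gives 0.875p_{IronWorks} = 7.875, hence p_{IronWorks} = 9.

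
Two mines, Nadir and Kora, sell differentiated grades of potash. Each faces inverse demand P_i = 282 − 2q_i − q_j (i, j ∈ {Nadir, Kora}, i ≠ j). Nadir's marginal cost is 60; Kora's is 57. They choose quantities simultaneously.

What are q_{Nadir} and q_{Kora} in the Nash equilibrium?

Mine Nadir's profit: π = q_{Nadir}(282 − 2q_{Nadir} − q_{Kora}) − 60q_{Nadir}.
∂π/∂q_{Nadir} = 222 − 4q_{Nadir} − q_{Kora} = 0 ⇒ q_{Nadir} = 55.5 − 0.25q_{Kora}.
Similarly q_{Kora} = 56.25 − 0.25q_{Nadir}.
Solving the two reaction functions simultaneously: (1 − (−0.25)(−0.25))q_{Nadir} = 55.5 − 0.25·56.25, so 0.9375q_{Nadir} = 41.4375 and q_{Nadir} = 44.2.
Then q_{Kora} = 56.25 − 0.25·44.2 = 45.2.

44.2, 45.2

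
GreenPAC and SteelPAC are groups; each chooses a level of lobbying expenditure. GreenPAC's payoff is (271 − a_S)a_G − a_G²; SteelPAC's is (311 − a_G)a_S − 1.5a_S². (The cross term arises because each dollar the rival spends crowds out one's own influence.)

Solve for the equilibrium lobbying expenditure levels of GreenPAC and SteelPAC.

Expanding GreenPAC's payoff: 271a_G − a_Sa_G − a_G².
∂π/∂a_G = 271 − a_S − 2a_G = 0, so a_G = 135.5 − 0.5a_S.
Likewise for SteelPAC: a_S = 311/3 − (1/3)a_G.
Solving the two reaction functions simultaneously: (1 − (−0.5)(−1/3))a_G = 135.5 − 0.5·(311/3), so (5/6)a_G = 251/3 and a_G = 100.4.
Then a_S = 311/3 − (1/3)·100.4 = 70.2.

100.4, 70.2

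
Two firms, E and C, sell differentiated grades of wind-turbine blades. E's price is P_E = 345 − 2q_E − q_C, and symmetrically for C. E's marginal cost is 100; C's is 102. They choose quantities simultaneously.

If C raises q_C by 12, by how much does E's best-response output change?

-3

Firm E's profit: π = q_E(345 − 2q_E − q_C) − 100q_E.
∂π/∂q_E = 245 − 4q_E − q_C = 0 ⇒ q_E = 61.25 − 0.25q_C.
The reaction-function slope is −0.25, so a 12-unit rise in q_C moves q_E by −0.25 × 12 = −3. E's best response falls — the actions are strategic substitutes.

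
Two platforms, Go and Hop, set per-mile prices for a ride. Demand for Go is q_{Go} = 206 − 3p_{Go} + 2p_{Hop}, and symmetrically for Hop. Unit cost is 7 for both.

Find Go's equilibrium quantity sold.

Go's profit: π = (p_{Go} − 7)(206 − 3p_{Go} + 2p_{Hop}).
∂π/∂p_{Go} = 227 − 6p_{Go} + 2p_{Hop} = 0 ⇒ p_{Go} = 227/6 + (1/3)p_{Hop}.
Setting p_{Go} = p_{Hop} in the reaction function: p_{Go} = 227/6 + (1/3)p_{Go}, so p_{Go} = (227/6) / (2/3) = 56.75.
q_{Go} = 206 − 3·56.75 + 2·56.75 = 149.25.

149.25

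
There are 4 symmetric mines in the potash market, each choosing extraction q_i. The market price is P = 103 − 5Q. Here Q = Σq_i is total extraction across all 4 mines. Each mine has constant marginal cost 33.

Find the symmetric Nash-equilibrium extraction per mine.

2.8

A representative mine's profit is π_i = q_i(103 − 5Q) − 33q_i, with Q = q_i + Σ_{j≠i} q_j.
First-order condition: 70 − 10q_i − 5Σ_{j≠i} q_j = 0.
Imposing symmetry (q_j = q for all j) turns Σ_{j≠i} q_j into 3q, so 70 = 25q and q = 2.8.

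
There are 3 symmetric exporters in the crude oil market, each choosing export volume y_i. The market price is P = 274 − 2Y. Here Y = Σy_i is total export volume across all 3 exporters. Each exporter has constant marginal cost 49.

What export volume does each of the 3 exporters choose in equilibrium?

28.125

A representative exporter's profit is π_i = y_i(274 − 2Y) − 49y_i, with Y = y_i + Σ_{j≠i} y_j.
First-order condition: 225 − 4y_i − 2Σ_{j≠i} y_j = 0.
With identical exporters, set every y_j = y: then 225 − 4y − 4y = 0, i.e. y = 225/8 = 28.125.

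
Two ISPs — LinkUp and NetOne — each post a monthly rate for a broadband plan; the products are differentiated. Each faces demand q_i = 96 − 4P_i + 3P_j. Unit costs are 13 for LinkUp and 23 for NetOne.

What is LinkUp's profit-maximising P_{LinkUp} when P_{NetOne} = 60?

LinkUp's profit: π = (P_{LinkUp} − 13)(96 − 4P_{LinkUp} + 3P_{NetOne}).
∂π/∂P_{LinkUp} = 148 − 8P_{LinkUp} + 3P_{NetOne} = 0 ⇒ P_{LinkUp} = 18.5 + 0.375P_{NetOne}.
At P_{NetOne} = 60: P_{LinkUp} = 18.5 + 0.375·60 = 41.

41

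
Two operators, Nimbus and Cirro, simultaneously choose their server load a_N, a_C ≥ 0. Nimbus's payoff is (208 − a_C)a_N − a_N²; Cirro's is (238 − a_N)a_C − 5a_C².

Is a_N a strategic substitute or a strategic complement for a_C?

Expanding Nimbus's payoff: 208a_N − a_Ca_N − a_N².
∂π/∂a_N = 208 − a_C − 2a_N = 0, so a_N = 104 − 0.5a_C.
The best-response slope da_N/da_C = −0.5 < 0: the reaction function is downward-sloping, so the choices are strategic substitutes.

strategic substitutes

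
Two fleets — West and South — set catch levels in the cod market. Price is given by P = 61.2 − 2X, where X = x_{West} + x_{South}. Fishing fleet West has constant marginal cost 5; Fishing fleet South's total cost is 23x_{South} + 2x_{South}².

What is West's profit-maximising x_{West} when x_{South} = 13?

7.55

Fishing fleet West's profit: π = x_{West}(61.2 − 2(x_{West} + x_{South})) − 5x_{West}.
∂π/∂x_{West} = 56.2 − 4x_{West} − 2x_{South} = 0, so x_{West} = 14.05 − 0.5x_{South}.
At x_{South} = 13: x_{West} = 14.05 − 0.5·13 = 7.55.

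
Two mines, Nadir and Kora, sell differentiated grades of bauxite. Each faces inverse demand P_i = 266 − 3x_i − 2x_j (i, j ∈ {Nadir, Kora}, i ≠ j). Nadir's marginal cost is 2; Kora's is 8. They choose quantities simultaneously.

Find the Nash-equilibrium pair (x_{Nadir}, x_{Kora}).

33.375, 31.875

Mine Nadir's profit: π = x_{Nadir}(266 − 3x_{Nadir} − 2x_{Kora}) − 2x_{Nadir}.
∂π/∂x_{Nadir} = 264 − 6x_{Nadir} − 2x_{Kora} = 0 ⇒ x_{Nadir} = 44 − (1/3)x_{Kora}.
Similarly x_{Kora} = 43 − (1/3)x_{Nadir}.
Substituting the second reaction function into the first: x_{Nadir} = 44 − (1/3)(43 − (1/3)x_{Nadir}), which gives (8/9)x_{Nadir} = 89/3 ⇒ x_{Nadir} = 33.375.
Then x_{Kora} = 43 − (1/3)·33.375 = 31.875.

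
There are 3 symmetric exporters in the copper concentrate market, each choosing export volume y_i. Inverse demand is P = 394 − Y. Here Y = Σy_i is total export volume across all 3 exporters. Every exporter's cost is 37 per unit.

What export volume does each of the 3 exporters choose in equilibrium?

A representative exporter's profit is π_i = y_i(394 − Y) − 37y_i, with Y = y_i + Σ_{j≠i} y_j.
First-order condition: 357 − 2y_i − Σ_{j≠i} y_j = 0.
In a symmetric equilibrium every exporter chooses the same y, so Σ_{j≠i} y_j = 2y. The condition becomes 357 − 4y = 0, giving y = 357/4 = 89.25.

89.25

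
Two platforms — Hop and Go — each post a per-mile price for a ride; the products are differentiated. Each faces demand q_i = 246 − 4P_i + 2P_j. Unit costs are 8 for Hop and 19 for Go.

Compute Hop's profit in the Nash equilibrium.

6336.16

Hop's profit: π = (P_{Hop} − 8)(246 − 4P_{Hop} + 2P_{Go}).
∂π/∂P_{Hop} = 278 − 8P_{Hop} + 2P_{Go} = 0 ⇒ P_{Hop} = 34.75 + 0.25P_{Go}.
Similarly P_{Go} = 40.25 + 0.25P_{Hop}.
Solving the two reaction functions simultaneously: (1 − (0.25)(0.25))P_{Hop} = 34.75 + 0.25·40.25, so 0.9375P_{Hop} = 44.8125 and P_{Hop} = 47.8.
Then P_{Go} = 40.25 + 0.25·47.8 = 52.2.
q_{Hop} = 246 − 4·47.8 + 2·52.2 = 159.2.
Profit = (47.8 − 8)·159.2 = 6336.16.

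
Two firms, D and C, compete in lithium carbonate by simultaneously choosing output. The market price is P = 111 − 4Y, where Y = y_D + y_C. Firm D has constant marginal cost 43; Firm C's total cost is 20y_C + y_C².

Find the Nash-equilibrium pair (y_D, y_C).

Firm D's profit: π = y_D(111 − 4(y_D + y_C)) − 43y_D.
∂π/∂y_D = 68 − 8y_D − 4y_C = 0, so y_D = 8.5 − 0.5y_C.
For C: ∂π/∂y_C = 91 − 10y_C − 4y_D = 0 ⇒ y_C = 9.1 − 0.4y_D.
Substituting the second reaction function into the first: y_D = 8.5 − 0.5(9.1 − 0.4y_D), which gives 0.8y_D = 3.95 ⇒ y_D = 4.9375.
Then y_C = 9.1 − 0.4·4.9375 = 7.125.

4.9375, 7.125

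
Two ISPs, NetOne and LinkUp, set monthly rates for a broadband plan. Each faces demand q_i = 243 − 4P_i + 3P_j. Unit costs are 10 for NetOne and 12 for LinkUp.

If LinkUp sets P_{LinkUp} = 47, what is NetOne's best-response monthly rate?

NetOne's profit: π = (P_{NetOne} − 10)(243 − 4P_{NetOne} + 3P_{LinkUp}).
∂π/∂P_{NetOne} = 283 − 8P_{NetOne} + 3P_{LinkUp} = 0 ⇒ P_{NetOne} = 35.375 + 0.375P_{LinkUp}.
At P_{LinkUp} = 47: P_{NetOne} = 35.375 + 0.375·47 = 53.

53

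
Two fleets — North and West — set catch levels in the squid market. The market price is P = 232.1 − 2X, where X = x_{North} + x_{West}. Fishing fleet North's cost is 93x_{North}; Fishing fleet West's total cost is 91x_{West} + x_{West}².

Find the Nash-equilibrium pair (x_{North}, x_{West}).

27.62, 14.31

Fishing fleet North's profit: π = x_{North}(232.1 − 2(x_{North} + x_{West})) − 93x_{North}.
∂π/∂x_{North} = 139.1 − 4x_{North} − 2x_{West} = 0, so x_{North} = 34.775 − 0.5x_{West}.
For West: ∂π/∂x_{West} = 141.1 − 6x_{West} − 2x_{North} = 0 ⇒ x_{West} = 1411/60 − (1/3)x_{North}.
Substituting the second reaction function into the first: x_{North} = 34.775 − 0.5(1411/60 − (1/3)x_{North}), which gives (5/6)x_{North} = 1381/60 ⇒ x_{North} = 27.62.
Then x_{West} = 1411/60 − (1/3)·27.62 = 14.31.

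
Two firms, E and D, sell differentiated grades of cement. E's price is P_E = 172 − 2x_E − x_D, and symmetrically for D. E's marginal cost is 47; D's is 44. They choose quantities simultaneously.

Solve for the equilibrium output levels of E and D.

Firm E's profit: π = x_E(172 − 2x_E − x_D) − 47x_E.
∂π/∂x_E = 125 − 4x_E − x_D = 0 ⇒ x_E = 31.25 − 0.25x_D.
Similarly x_D = 32 − 0.25x_E.
Plugging x_D into E's best response: x_E = 31.25 − 0.25(32 − 0.25x_E) ⇒ 0.9375x_E = 23.25, so x_E = 24.8.
Then x_D = 32 − 0.25·24.8 = 25.8.

24.8, 25.8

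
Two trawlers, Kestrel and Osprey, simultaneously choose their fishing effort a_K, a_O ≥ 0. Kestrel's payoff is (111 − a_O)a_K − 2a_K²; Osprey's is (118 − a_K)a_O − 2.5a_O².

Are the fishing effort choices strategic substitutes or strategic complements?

Expanding Kestrel's payoff: 111a_K − a_Oa_K − 2a_K².
∂π/∂a_K = 111 − a_O − 4a_K = 0, so a_K = 27.75 − 0.25a_O.
The best-response slope da_K/da_O = −0.25 < 0: the reaction function is downward-sloping, so the choices are strategic substitutes.

strategic substitutes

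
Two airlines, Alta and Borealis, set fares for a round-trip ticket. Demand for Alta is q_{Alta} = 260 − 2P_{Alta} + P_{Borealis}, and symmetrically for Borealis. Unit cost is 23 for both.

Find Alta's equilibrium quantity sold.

Alta's profit: π = (P_{Alta} − 23)(260 − 2P_{Alta} + P_{Borealis}).
∂π/∂P_{Alta} = 306 − 4P_{Alta} + P_{Borealis} = 0 ⇒ P_{Alta} = 76.5 + 0.25P_{Borealis}.
Setting P_{Alta} = P_{Borealis} in the reaction function: P_{Alta} = 76.5 + 0.25P_{Alta}, so P_{Alta} = 76.5 / 0.75 = 102.
q_{Alta} = 260 − 2·102 + 102 = 158.

158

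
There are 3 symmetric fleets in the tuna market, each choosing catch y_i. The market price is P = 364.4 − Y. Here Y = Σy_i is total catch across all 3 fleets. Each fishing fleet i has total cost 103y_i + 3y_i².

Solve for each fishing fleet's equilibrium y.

A representative fishing fleet's profit is π_i = y_i(364.4 − Y) − 103y_i − 3y_i², with Y = y_i + Σ_{j≠i} y_j.
First-order condition: 261.4 − 8y_i − Σ_{j≠i} y_j = 0.
Imposing symmetry (y_j = y for all j) turns Σ_{j≠i} y_j into 2y, so 261.4 = 10y and y = 26.14.

26.14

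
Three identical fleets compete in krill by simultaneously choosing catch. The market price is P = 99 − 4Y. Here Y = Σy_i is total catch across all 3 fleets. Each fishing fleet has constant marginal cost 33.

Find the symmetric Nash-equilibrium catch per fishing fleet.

4.125

A representative fishing fleet's profit is π_i = y_i(99 − 4Y) − 33y_i, with Y = y_i + Σ_{j≠i} y_j.
First-order condition: 66 − 8y_i − 4Σ_{j≠i} y_j = 0.
In a symmetric equilibrium every fishing fleet chooses the same y, so Σ_{j≠i} y_j = 2y. The condition becomes 66 − 16y = 0, giving y = 66/16 = 4.125.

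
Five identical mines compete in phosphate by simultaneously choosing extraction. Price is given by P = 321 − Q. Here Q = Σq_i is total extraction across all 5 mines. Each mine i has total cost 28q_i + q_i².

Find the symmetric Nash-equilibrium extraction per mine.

A representative mine's profit is π_i = q_i(321 − Q) − 28q_i − q_i², with Q = q_i + Σ_{j≠i} q_j.
First-order condition: 293 − 4q_i − Σ_{j≠i} q_j = 0.
With identical mines, set every q_j = q: then 293 − 4q − 4q = 0, i.e. q = 293/8 = 36.625.

36.625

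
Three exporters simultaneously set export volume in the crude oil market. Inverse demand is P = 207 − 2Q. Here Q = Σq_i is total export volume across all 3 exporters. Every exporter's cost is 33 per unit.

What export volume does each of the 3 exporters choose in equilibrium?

A representative exporter's profit is π_i = q_i(207 − 2Q) − 33q_i, with Q = q_i + Σ_{j≠i} q_j.
First-order condition: 174 − 4q_i − 2Σ_{j≠i} q_j = 0.
In a symmetric equilibrium every exporter chooses the same q, so Σ_{j≠i} q_j = 2q. The condition becomes 174 − 8q = 0, giving q = 174/8 = 21.75.

21.75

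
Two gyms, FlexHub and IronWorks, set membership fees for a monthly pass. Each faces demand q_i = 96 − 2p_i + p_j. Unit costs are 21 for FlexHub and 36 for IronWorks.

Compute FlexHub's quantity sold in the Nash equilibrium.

54

FlexHub's profit: π = (p_{FlexHub} − 21)(96 − 2p_{FlexHub} + p_{IronWorks}).
∂π/∂p_{FlexHub} = 138 − 4p_{FlexHub} + p_{IronWorks} = 0 ⇒ p_{FlexHub} = 34.5 + 0.25p_{IronWorks}.
Similarly p_{IronWorks} = 42 + 0.25p_{FlexHub}.
Plugging p_{IronWorks} into FlexHub's best response: p_{FlexHub} = 34.5 + 0.25(42 + 0.25p_{FlexHub}) ⇒ 0.9375p_{FlexHub} = 45, so p_{FlexHub} = 48.
Then p_{IronWorks} = 42 + 0.25·48 = 54.
q_{FlexHub} = 96 − 2·48 + 54 = 54.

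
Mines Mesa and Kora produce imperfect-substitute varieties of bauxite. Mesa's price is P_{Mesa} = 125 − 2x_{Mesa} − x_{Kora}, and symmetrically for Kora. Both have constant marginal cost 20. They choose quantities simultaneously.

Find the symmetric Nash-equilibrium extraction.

Mine Mesa's profit: π = x_{Mesa}(125 − 2x_{Mesa} − x_{Kora}) − 20x_{Mesa}.
∂π/∂x_{Mesa} = 105 − 4x_{Mesa} − x_{Kora} = 0 ⇒ x_{Mesa} = 26.25 − 0.25x_{Kora}.
By symmetry x_{Kora} = x_{Mesa}; substituting into the reaction function, 1.25x_{Mesa} = 26.25 and x_{Mesa} = 21.

21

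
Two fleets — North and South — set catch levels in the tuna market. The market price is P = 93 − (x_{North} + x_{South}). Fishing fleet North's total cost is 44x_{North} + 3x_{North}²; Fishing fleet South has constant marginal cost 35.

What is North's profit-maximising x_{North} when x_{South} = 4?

Fishing fleet North's profit: π = x_{North}(93 − (x_{North} + x_{South})) − 44x_{North} − 3x_{North}².
∂π/∂x_{North} = 49 − 8x_{North} − x_{South} = 0, so x_{North} = 6.125 − 0.125x_{South}.
At x_{South} = 4: x_{North} = 6.125 − 0.125·4 = 5.625.

5.625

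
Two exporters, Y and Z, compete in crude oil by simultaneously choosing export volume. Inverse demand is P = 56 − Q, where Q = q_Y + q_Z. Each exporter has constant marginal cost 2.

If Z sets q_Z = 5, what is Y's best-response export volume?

24.5

Exporter Y's profit: π = q_Y(56 − (q_Y + q_Z)) − 2q_Y.
∂π/∂q_Y = 54 − 2q_Y − q_Z = 0, so q_Y = 27 − 0.5q_Z.
At q_Z = 5: q_Y = 27 − 0.5·5 = 24.5.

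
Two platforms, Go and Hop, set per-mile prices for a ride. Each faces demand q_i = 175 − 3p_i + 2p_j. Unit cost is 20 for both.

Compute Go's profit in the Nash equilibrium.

Go's profit: π = (p_{Go} − 20)(175 − 3p_{Go} + 2p_{Hop}).
∂π/∂p_{Go} = 235 − 6p_{Go} + 2p_{Hop} = 0 ⇒ p_{Go} = 235/6 + (1/3)p_{Hop}.
Setting p_{Go} = p_{Hop} in the reaction function: p_{Go} = 235/6 + (1/3)p_{Go}, so p_{Go} = (235/6) / (2/3) = 58.75.
q_{Go} = 175 − 3·58.75 + 2·58.75 = 116.25.
Profit = (58.75 − 20)·116.25 = 4504.6875.

4504.6875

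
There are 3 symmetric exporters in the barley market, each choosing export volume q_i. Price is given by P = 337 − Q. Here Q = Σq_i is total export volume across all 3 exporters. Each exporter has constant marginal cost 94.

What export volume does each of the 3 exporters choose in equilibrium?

60.75

A representative exporter's profit is π_i = q_i(337 − Q) − 94q_i, with Q = q_i + Σ_{j≠i} q_j.
First-order condition: 243 − 2q_i − Σ_{j≠i} q_j = 0.
Imposing symmetry (q_j = q for all j) turns Σ_{j≠i} q_j into 2q, so 243 = 4q and q = 60.75.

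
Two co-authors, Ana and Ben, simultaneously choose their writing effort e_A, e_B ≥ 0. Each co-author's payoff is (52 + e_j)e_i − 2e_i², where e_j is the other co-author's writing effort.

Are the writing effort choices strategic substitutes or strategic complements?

Ana's payoff is (52 + e_B)e_A − 2e_A².
∂π/∂e_A = 52 + e_B − 4e_A = 0, so e_A = 13 + 0.25e_B.
The best-response slope de_A/de_B = 0.25 > 0: the reaction function is upward-sloping, so the choices are strategic complements.

strategic complements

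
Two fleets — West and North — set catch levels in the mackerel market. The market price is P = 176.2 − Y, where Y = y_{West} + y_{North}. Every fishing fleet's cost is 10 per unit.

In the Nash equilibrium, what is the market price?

Fishing fleet West's profit: π = y_{West}(176.2 − (y_{West} + y_{North})) − 10y_{West}.
∂π/∂y_{West} = 166.2 − 2y_{West} − y_{North} = 0, so y_{West} = 83.1 − 0.5y_{North}.
The game is symmetric, so in equilibrium y_{North} = y_{West}: the reaction function gives 1.5y_{West} = 83.1, hence y_{West} = 55.4.
Equilibrium price: P = 176.2 − 110.8 = 65.4.

65.4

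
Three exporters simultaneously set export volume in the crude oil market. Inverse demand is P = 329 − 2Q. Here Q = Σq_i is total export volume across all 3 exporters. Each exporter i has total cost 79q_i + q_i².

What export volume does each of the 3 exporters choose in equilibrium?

A representative exporter's profit is π_i = q_i(329 − 2Q) − 79q_i − q_i², with Q = q_i + Σ_{j≠i} q_j.
First-order condition: 250 − 6q_i − 2Σ_{j≠i} q_j = 0.
Imposing symmetry (q_j = q for all j) turns Σ_{j≠i} q_j into 2q, so 250 = 10q and q = 25.

25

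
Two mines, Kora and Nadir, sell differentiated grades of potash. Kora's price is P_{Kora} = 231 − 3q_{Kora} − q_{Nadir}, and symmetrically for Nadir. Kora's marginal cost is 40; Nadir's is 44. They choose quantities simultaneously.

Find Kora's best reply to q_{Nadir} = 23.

28

Mine Kora's profit: π = q_{Kora}(231 − 3q_{Kora} − q_{Nadir}) − 40q_{Kora}.
∂π/∂q_{Kora} = 191 − 6q_{Kora} − q_{Nadir} = 0 ⇒ q_{Kora} = 191/6 − (1/6)q_{Nadir}.
At q_{Nadir} = 23: q_{Kora} = 191/6 − (1/6)·23 = 28.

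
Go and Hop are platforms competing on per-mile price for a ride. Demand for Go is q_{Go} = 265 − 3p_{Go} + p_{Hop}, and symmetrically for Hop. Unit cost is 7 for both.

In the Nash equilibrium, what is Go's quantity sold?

150.6

Go's profit: π = (p_{Go} − 7)(265 − 3p_{Go} + p_{Hop}).
∂π/∂p_{Go} = 286 − 6p_{Go} + p_{Hop} = 0 ⇒ p_{Go} = 143/3 + (1/6)p_{Hop}.
By symmetry p_{Hop} = p_{Go}; substituting into the reaction function, (5/6)p_{Go} = 143/3 and p_{Go} = 57.2.
q_{Go} = 265 − 3·57.2 + 57.2 = 150.6.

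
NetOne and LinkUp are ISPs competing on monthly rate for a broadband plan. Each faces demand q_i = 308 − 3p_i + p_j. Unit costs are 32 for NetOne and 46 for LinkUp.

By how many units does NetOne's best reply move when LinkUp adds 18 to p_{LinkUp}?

3

NetOne's profit: π = (p_{NetOne} − 32)(308 − 3p_{NetOne} + p_{LinkUp}).
∂π/∂p_{NetOne} = 404 − 6p_{NetOne} + p_{LinkUp} = 0 ⇒ p_{NetOne} = 202/3 + (1/6)p_{LinkUp}.
The reaction-function slope is 1/6, so an 18-unit rise in p_{LinkUp} moves p_{NetOne} by 1/6 × 18 = 3. NetOne's best response rises — the actions are strategic complements.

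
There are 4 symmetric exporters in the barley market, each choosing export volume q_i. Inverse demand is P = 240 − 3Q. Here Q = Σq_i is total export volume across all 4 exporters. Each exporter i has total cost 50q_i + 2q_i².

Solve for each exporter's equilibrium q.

A representative exporter's profit is π_i = q_i(240 − 3Q) − 50q_i − 2q_i², with Q = q_i + Σ_{j≠i} q_j.
First-order condition: 190 − 10q_i − 3Σ_{j≠i} q_j = 0.
With identical exporters, set every q_j = q: then 190 − 10q − 9q = 0, i.e. q = 190/19 = 10.

10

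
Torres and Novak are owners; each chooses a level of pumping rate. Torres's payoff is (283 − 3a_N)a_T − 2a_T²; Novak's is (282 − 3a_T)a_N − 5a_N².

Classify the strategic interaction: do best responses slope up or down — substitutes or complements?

Expanding Torres's payoff: 283a_T − 3a_Na_T − 2a_T².
∂π/∂a_T = 283 − 3a_N − 4a_T = 0, so a_T = 70.75 − 0.75a_N.
The best-response slope da_T/da_N = −0.75 < 0: the reaction function is downward-sloping, so the choices are strategic substitutes.

strategic substitutes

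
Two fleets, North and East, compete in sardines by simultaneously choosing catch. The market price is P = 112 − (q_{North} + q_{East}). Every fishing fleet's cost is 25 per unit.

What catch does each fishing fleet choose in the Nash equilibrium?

Fishing fleet North's profit: π = q_{North}(112 − (q_{North} + q_{East})) − 25q_{North}.
∂π/∂q_{North} = 87 − 2q_{North} − q_{East} = 0, so q_{North} = 43.5 − 0.5q_{East}.
Setting q_{North} = q_{East} in the reaction function: q_{North} = 43.5 − 0.5q_{North}, so q_{North} = 43.5 / 1.5 = 29.

29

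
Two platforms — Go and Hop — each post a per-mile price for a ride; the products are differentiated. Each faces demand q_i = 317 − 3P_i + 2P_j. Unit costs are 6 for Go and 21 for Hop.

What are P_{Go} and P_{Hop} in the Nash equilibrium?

Go's profit: π = (P_{Go} − 6)(317 − 3P_{Go} + 2P_{Hop}).
∂π/∂P_{Go} = 335 − 6P_{Go} + 2P_{Hop} = 0 ⇒ P_{Go} = 335/6 + (1/3)P_{Hop}.
Similarly P_{Hop} = 190/3 + (1/3)P_{Go}.
Solving the two reaction functions simultaneously: (1 − (1/3)(1/3))P_{Go} = 335/6 + (1/3)·(190/3), so (8/9)P_{Go} = 1385/18 and P_{Go} = 86.5625.
Then P_{Hop} = 190/3 + (1/3)·86.5625 = 92.1875.

86.5625, 92.1875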